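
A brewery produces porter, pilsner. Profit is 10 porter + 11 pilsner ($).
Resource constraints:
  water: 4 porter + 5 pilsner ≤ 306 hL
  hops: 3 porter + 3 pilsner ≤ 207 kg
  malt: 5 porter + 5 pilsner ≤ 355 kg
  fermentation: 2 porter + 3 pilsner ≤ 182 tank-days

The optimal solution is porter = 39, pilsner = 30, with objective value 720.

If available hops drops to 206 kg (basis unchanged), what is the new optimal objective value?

718

Check each constraint at x*: water 306/306 (tight); hops 207/207 (tight); malt 345/355 (slack 10); fermentation 168/182 (slack 14).
Since malt, fermentation are not tight, their duals are 0.
The binding rows give the dual system: 4·y_water + 3·y_hops = 10 and 5·y_water + 3·y_hops = 11.
This yields shadow prices y_water = 1, y_hops = 2.
Δz = y_hops·Δb = 2 × (-1) = -2, so new z* = 720 − 2 = 718.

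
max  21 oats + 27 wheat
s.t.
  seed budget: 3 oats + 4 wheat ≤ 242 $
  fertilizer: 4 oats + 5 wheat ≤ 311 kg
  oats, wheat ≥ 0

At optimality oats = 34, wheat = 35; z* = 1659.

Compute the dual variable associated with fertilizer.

Both seed budget and fertilizer are binding at x*.
Dual feasibility on the basic columns requires 3·y_seed budget + 4·y_fertilizer = 21, 4·y_seed budget + 5·y_fertilizer = 27.
→ y_seed budget = 3 and y_fertilizer = 3.
Shadow price of fertilizer = 3.

3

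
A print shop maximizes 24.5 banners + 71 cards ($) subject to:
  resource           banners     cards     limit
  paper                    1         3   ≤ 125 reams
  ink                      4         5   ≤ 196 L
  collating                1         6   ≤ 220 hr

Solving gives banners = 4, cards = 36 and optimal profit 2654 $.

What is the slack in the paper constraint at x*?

paper used = 1·4 + 3·36 = 112; slack = 125 − 112 = 13.

13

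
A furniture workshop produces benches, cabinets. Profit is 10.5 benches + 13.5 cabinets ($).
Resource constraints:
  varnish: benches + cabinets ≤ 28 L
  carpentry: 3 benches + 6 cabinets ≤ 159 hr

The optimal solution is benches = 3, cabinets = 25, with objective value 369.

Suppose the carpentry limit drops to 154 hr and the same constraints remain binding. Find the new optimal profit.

Check each constraint at x*: varnish 28/28 (tight); carpentry 159/159 (tight).
The binding rows give the dual system: 1·y_varnish + 3·y_carpentry = 10.5 and 1·y_varnish + 6·y_carpentry = 13.5.
→ y_varnish = 7.5 and y_carpentry = 1.
Δz = y_carpentry·Δb = 1 × (-5) = -5, so new z* = 369 − 5 = 364.

364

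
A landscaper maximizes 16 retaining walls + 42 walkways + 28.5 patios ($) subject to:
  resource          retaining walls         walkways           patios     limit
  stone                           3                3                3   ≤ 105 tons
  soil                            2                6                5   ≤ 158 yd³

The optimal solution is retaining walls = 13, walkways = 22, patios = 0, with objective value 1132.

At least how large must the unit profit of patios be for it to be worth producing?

Check each constraint at x*: stone 105/105 (tight); soil 158/158 (tight).
From A_Bᵀ y = c: 3·y_stone + 2·y_soil = 16; 3·y_stone + 6·y_soil = 42.
This yields shadow prices y_stone = 1, y_soil = 6.5.
patios enters the basis when its profit ≥ yᵀa₃ = 1·3 + 6.5·5 = 35.5.

35.5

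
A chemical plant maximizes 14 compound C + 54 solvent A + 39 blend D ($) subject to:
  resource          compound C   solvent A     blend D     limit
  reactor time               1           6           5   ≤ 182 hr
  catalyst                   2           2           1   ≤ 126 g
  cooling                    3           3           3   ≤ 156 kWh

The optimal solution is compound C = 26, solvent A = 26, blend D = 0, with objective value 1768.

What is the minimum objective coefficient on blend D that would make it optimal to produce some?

At the optimum: reactor time uses 182 of 182 (binding); catalyst uses 104 of 126 (slack = 22); cooling uses 156 of 156 (binding).
Slack constraints have shadow price 0 (complementary slackness).
The binding rows give the dual system: 1·y_reactor time + 3·y_cooling = 14 and 6·y_reactor time + 3·y_cooling = 54.
Solving: y_reactor time = 8, y_cooling = 2.
blend D enters the basis when its profit ≥ yᵀa₃ = 8·5 + 2·3 = 46.

46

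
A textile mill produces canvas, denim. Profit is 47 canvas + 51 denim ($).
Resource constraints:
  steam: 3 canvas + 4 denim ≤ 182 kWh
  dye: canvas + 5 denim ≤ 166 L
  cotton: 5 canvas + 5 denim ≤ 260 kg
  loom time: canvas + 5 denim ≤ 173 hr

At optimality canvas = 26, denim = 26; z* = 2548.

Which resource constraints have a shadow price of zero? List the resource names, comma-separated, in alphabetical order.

dye, loom time

steam: 182/182 (binding)
dye: 156/166 (slack 10)
cotton: 260/260 (binding)
loom time: 156/173 (slack 17)
By complementary slackness, a constraint with positive slack has shadow price 0 → dye, loom time.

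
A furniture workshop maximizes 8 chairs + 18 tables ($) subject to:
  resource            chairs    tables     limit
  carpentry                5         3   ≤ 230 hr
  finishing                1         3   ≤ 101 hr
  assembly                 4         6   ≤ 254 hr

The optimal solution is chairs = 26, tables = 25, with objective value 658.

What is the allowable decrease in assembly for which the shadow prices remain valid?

52

Binding constraints: finishing, assembly. The basis is B = [[1,3],[4,6]] with det -6.
Per unit decrease in assembly, x* moves by d = (-0.5, 0.1667).
The basis stays optimal until chairs reaches 0; allowable decrease = 52 hr.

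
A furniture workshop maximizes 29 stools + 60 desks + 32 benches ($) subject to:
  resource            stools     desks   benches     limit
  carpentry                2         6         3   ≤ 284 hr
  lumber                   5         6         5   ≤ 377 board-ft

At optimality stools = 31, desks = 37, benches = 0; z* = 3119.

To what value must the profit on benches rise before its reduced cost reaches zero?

36

Check each constraint at x*: carpentry 284/284 (tight); lumber 377/377 (tight).
The binding rows give the dual system: 2·y_carpentry + 5·y_lumber = 29 and 6·y_carpentry + 6·y_lumber = 60.
→ y_carpentry = 7 and y_lumber = 3.
benches enters the basis when its profit ≥ yᵀa₃ = 7·3 + 3·5 = 36.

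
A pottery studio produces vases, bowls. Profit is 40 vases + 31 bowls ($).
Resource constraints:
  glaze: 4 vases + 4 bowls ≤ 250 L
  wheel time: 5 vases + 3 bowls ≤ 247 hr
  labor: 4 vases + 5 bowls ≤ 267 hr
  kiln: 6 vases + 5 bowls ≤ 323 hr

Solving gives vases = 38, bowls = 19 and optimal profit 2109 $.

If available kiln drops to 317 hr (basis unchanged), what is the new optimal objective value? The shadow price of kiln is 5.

2079

Δb = -6, so new z* = 2109 + (5)·(-6) = 2109 − 30 = 2079.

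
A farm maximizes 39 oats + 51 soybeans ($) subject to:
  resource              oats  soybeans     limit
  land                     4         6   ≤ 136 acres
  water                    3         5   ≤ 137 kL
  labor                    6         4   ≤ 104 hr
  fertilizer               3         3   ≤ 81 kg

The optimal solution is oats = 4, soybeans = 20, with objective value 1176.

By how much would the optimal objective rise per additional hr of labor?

1.5

Binding: land and labor. Non-binding: water (25 unused), fertilizer (9 unused).
Slack constraints have shadow price 0 (complementary slackness).
Dual feasibility on the basic columns requires 4·y_land + 6·y_labor = 39, 6·y_land + 4·y_labor = 51.
This yields shadow prices y_land = 7.5, y_labor = 1.5.
Shadow price of labor = 1.5.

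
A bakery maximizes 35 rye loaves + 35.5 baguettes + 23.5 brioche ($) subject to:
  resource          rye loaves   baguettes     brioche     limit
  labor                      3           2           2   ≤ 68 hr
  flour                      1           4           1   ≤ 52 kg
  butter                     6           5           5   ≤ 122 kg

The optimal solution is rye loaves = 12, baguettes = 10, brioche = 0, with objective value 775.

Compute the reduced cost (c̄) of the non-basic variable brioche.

-6

Check each constraint at x*: labor 56/68 (slack 12); flour 52/52 (tight); butter 122/122 (tight).
Since labor is not tight, its dual is 0.
From A_Bᵀ y = c: 1·y_flour + 6·y_butter = 35; 4·y_flour + 5·y_butter = 35.5.
This yields shadow prices y_flour = 2, y_butter = 5.5.
Reduced cost of brioche: c₃ − yᵀa₃ = 23.5 − (2·1 + 5.5·5) = 23.5 − 29.5 = -6.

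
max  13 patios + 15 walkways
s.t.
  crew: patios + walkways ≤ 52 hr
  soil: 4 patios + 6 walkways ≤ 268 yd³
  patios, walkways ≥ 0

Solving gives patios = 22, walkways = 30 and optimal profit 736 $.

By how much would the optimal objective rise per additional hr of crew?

Both crew and soil are binding at x*.
From A_Bᵀ y = c: 1·y_crew + 4·y_soil = 13; 1·y_crew + 6·y_soil = 15.
→ y_crew = 9 and y_soil = 1.
Shadow price of crew = 9.

9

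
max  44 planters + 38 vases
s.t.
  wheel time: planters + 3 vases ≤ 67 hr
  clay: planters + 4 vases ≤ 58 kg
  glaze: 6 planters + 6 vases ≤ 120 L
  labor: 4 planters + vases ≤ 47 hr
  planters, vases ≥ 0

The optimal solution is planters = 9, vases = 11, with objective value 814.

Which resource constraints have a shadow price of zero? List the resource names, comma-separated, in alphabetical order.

clay, wheel time

wheel time: 42/67 (slack 25)
clay: 53/58 (slack 5)
glaze: 120/120 (binding)
labor: 47/47 (binding)
By complementary slackness, a constraint with positive slack has shadow price 0 → clay, wheel time.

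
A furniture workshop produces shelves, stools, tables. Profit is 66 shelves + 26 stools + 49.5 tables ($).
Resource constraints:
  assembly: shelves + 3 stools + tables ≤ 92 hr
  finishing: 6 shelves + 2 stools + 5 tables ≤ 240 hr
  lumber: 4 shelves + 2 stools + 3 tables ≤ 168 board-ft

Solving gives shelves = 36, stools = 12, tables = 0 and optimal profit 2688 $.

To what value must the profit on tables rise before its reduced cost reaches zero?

53

Binding: finishing and lumber. Non-binding: assembly (20 unused).
By complementary slackness, y = 0 for the non-binding constraint.
From A_Bᵀ y = c: 6·y_finishing + 4·y_lumber = 66; 2·y_finishing + 2·y_lumber = 26.
This yields shadow prices y_finishing = 7, y_lumber = 6.
tables enters the basis when its profit ≥ yᵀa₃ = 7·5 + 6·3 = 53.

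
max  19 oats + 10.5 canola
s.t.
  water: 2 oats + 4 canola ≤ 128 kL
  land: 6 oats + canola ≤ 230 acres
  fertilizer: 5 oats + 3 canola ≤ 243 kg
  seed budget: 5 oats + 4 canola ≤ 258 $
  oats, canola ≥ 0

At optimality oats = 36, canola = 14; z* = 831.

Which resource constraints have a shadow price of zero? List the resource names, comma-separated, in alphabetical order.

fertilizer, seed budget

water: 128/128 (binding)
land: 230/230 (binding)
fertilizer: 222/243 (slack 21)
seed budget: 236/258 (slack 22)
By complementary slackness, a constraint with positive slack has shadow price 0 → fertilizer, seed budget.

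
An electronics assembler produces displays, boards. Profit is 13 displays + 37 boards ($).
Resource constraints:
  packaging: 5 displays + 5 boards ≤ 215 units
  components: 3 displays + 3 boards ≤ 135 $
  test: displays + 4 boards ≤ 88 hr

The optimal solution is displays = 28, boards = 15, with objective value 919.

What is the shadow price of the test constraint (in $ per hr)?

Binding: packaging and test. Non-binding: components (6 unused).
Since components is not tight, its dual is 0.
The binding rows give the dual system: 5·y_packaging + 1·y_test = 13 and 5·y_packaging + 4·y_test = 37.
→ y_packaging = 1 and y_test = 8.
Shadow price of test = 8.

8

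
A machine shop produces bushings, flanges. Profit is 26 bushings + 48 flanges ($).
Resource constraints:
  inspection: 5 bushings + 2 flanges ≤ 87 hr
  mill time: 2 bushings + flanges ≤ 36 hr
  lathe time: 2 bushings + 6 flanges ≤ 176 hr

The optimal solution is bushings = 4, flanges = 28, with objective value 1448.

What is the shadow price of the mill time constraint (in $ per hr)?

6

Binding: mill time and lathe time. Non-binding: inspection (11 unused).
Slack constraints have shadow price 0 (complementary slackness).
From A_Bᵀ y = c: 2·y_mill time + 2·y_lathe time = 26; 1·y_mill time + 6·y_lathe time = 48.
This yields shadow prices y_mill time = 6, y_lathe time = 7.
Shadow price of mill time = 6.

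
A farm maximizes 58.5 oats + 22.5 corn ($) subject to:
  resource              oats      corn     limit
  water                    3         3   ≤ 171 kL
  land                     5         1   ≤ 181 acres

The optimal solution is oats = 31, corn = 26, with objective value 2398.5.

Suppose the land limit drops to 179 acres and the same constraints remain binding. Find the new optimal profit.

2380.5

Check each constraint at x*: water 171/171 (tight); land 181/181 (tight).
The binding rows give the dual system: 3·y_water + 5·y_land = 58.5 and 3·y_water + 1·y_land = 22.5.
→ y_water = 4.5 and y_land = 9.
Δz = y_land·Δb = 9 × (-2) = -18, so new z* = 2398.5 − 18 = 2380.5.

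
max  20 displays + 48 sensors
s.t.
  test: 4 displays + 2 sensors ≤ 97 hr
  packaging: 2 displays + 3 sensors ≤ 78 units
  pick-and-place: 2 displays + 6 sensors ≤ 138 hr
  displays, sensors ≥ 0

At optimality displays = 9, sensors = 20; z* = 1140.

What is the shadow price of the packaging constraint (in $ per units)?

At the optimum: test uses 76 of 97 (slack = 21); packaging uses 78 of 78 (binding); pick-and-place uses 138 of 138 (binding).
Slack constraints have shadow price 0 (complementary slackness).
The binding rows give the dual system: 2·y_packaging + 2·y_pick-and-place = 20 and 3·y_packaging + 6·y_pick-and-place = 48.
→ y_packaging = 4 and y_pick-and-place = 6.
Shadow price of packaging = 4.

4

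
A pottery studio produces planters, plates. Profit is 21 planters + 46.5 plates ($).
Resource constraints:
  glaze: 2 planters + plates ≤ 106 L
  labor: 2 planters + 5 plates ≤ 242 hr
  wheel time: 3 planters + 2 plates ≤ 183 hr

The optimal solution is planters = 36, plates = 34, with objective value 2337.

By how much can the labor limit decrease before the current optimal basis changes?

136

Binding constraints: glaze, labor. The basis is B = [[2,1],[2,5]] with det 8.
Per unit decrease in labor, x* moves by d = (0.125, -0.25).
The basis stays optimal until plates reaches 0; allowable decrease = 136 hr.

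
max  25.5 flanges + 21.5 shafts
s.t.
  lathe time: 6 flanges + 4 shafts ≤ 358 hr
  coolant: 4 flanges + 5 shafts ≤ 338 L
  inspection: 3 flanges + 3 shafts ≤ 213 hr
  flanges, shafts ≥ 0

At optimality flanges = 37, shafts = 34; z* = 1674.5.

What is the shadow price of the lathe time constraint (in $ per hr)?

At the optimum: lathe time uses 358 of 358 (binding); coolant uses 318 of 338 (slack = 20); inspection uses 213 of 213 (binding).
Since coolant is not tight, its dual is 0.
Dual feasibility on the basic columns requires 6·y_lathe time + 3·y_inspection = 25.5, 4·y_lathe time + 3·y_inspection = 21.5.
Solving: y_lathe time = 2, y_inspection = 4.5.
Shadow price of lathe time = 2.

2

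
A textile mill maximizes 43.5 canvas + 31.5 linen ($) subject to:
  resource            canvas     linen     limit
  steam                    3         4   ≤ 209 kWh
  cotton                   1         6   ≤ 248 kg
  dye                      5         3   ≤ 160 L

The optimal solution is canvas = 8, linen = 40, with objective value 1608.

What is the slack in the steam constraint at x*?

steam used = 3·8 + 4·40 = 184; slack = 209 − 184 = 25.

25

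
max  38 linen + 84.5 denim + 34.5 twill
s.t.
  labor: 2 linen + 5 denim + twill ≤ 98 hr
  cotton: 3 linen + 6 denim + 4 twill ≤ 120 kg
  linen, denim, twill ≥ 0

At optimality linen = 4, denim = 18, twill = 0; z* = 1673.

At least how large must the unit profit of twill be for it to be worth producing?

36.5

At the optimum: labor uses 98 of 98 (binding); cotton uses 120 of 120 (binding).
Dual feasibility on the basic columns requires 2·y_labor + 3·y_cotton = 38, 5·y_labor + 6·y_cotton = 84.5.
Solving: y_labor = 8.5, y_cotton = 7.
twill enters the basis when its profit ≥ yᵀa₃ = 8.5·1 + 7·4 = 36.5.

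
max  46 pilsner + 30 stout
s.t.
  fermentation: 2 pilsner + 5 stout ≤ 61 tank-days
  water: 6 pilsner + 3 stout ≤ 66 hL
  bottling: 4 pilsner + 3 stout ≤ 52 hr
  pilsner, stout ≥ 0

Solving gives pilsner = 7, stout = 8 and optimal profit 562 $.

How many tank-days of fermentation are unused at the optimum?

fermentation used = 2·7 + 5·8 = 54; slack = 61 − 54 = 7.

7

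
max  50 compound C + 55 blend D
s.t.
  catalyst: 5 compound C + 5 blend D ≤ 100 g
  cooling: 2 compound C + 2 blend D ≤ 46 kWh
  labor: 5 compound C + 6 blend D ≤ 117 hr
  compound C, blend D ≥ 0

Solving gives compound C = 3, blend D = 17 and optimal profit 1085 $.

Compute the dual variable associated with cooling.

0

At the optimum: catalyst uses 100 of 100 (binding); cooling uses 40 of 46 (slack = 6); labor uses 117 of 117 (binding).
Since cooling is not tight, its dual is 0.
Dual feasibility on the basic columns requires 5·y_catalyst + 5·y_labor = 50, 5·y_catalyst + 6·y_labor = 55.
→ y_catalyst = 5 and y_labor = 5.
Shadow price of cooling = 0.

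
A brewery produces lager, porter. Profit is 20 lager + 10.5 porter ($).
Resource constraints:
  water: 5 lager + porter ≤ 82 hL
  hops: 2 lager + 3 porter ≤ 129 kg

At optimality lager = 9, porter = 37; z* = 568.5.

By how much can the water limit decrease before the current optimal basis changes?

39

Binding constraints: water, hops. The basis is B = [[5,1],[2,3]] with det 13.
Per unit decrease in water, x* moves by d = (-0.2308, 0.1538).
The basis stays optimal until lager reaches 0; allowable decrease = 39 hL.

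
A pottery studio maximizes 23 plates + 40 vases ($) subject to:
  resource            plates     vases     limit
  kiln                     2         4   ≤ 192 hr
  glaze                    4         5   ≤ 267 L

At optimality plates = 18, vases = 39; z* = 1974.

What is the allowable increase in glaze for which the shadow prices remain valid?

Binding constraints: kiln, glaze. The basis is B = [[2,4],[4,5]] with det -6.
Per unit increase in glaze, x* moves by d = (0.6667, -0.3333).
The basis stays optimal until vases reaches 0; allowable increase = 117 L.

117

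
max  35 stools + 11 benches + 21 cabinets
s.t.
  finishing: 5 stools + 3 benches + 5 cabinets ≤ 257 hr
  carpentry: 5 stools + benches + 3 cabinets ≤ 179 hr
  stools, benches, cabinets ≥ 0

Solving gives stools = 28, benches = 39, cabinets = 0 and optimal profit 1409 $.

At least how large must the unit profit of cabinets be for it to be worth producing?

25

Both finishing and carpentry are binding at x*.
Dual feasibility on the basic columns requires 5·y_finishing + 5·y_carpentry = 35, 3·y_finishing + 1·y_carpentry = 11.
→ y_finishing = 2 and y_carpentry = 5.
cabinets enters the basis when its profit ≥ yᵀa₃ = 2·5 + 5·3 = 25.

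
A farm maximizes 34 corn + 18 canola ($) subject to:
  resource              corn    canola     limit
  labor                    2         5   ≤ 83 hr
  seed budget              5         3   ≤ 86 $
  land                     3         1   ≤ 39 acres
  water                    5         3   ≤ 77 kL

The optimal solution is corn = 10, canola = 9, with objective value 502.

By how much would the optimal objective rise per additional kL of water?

At the optimum: labor uses 65 of 83 (slack = 18); seed budget uses 77 of 86 (slack = 9); land uses 39 of 39 (binding); water uses 77 of 77 (binding).
By complementary slackness, y = 0 for the non-binding constraints.
Dual feasibility on the basic columns requires 3·y_land + 5·y_water = 34, 1·y_land + 3·y_water = 18.
This yields shadow prices y_land = 3, y_water = 5.
Shadow price of water = 5.

5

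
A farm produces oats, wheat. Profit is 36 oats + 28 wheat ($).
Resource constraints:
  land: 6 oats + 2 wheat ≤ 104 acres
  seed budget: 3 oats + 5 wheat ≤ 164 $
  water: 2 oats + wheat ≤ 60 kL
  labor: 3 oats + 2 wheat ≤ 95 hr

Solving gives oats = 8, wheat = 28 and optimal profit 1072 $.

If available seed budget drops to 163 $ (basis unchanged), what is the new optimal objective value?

Check each constraint at x*: land 104/104 (tight); seed budget 164/164 (tight); water 44/60 (slack 16); labor 80/95 (slack 15).
Slack constraints have shadow price 0 (complementary slackness).
The binding rows give the dual system: 6·y_land + 3·y_seed budget = 36 and 2·y_land + 5·y_seed budget = 28.
Solving: y_land = 4, y_seed budget = 4.
Δz = y_seed budget·Δb = 4 × (-1) = -4, so new z* = 1072 − 4 = 1068.

1068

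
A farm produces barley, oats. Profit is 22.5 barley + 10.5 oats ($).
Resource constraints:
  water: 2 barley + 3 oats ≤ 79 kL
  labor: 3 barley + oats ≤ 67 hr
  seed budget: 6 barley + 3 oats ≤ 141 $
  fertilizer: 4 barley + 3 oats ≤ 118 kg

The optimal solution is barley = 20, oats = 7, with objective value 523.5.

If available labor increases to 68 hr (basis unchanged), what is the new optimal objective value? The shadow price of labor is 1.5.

Δb = 1, so new z* = 523.5 + (1.5)·(1) = 523.5 + 1.5 = 525.

525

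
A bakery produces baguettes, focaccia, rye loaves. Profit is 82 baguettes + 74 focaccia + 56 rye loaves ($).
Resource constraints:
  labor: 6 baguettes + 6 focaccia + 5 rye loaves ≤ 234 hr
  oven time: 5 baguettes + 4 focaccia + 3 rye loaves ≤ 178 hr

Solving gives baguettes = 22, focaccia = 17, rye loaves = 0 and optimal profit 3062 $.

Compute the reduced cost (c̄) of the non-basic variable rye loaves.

Both labor and oven time are binding at x*.
From A_Bᵀ y = c: 6·y_labor + 5·y_oven time = 82; 6·y_labor + 4·y_oven time = 74.
Solving: y_labor = 7, y_oven time = 8.
Reduced cost of rye loaves: c₃ − yᵀa₃ = 56 − (7·5 + 8·3) = 56 − 59 = -3.

-3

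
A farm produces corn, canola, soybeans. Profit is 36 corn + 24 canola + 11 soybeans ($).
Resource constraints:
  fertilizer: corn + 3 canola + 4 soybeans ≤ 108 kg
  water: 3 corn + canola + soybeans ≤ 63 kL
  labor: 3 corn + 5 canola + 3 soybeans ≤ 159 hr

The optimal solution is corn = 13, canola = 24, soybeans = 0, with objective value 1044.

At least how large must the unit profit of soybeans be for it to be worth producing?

18

Check each constraint at x*: fertilizer 85/108 (slack 23); water 63/63 (tight); labor 159/159 (tight).
By complementary slackness, y = 0 for the non-binding constraint.
Dual feasibility on the basic columns requires 3·y_water + 3·y_labor = 36, 1·y_water + 5·y_labor = 24.
This yields shadow prices y_water = 9, y_labor = 3.
soybeans enters the basis when its profit ≥ yᵀa₃ = 9·1 + 3·3 = 18.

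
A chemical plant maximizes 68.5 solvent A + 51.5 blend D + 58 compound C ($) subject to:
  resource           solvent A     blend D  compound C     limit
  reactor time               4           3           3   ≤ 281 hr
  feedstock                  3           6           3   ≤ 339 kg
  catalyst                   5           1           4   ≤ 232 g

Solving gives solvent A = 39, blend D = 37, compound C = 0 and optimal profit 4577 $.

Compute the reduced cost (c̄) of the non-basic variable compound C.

At the optimum: reactor time uses 267 of 281 (slack = 14); feedstock uses 339 of 339 (binding); catalyst uses 232 of 232 (binding).
Slack constraints have shadow price 0 (complementary slackness).
From A_Bᵀ y = c: 3·y_feedstock + 5·y_catalyst = 68.5; 6·y_feedstock + 1·y_catalyst = 51.5.
→ y_feedstock = 7 and y_catalyst = 9.5.
Reduced cost of compound C: c₃ − yᵀa₃ = 58 − (7·3 + 9.5·4) = 58 − 59 = -1.

-1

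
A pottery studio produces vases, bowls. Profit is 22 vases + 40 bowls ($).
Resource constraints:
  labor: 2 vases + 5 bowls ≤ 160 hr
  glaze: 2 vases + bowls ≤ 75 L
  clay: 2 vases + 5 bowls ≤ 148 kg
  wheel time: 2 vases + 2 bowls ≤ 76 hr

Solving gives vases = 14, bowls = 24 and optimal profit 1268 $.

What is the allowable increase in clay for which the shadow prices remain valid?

Binding constraints: clay, wheel time. The basis is B = [[2,5],[2,2]] with det -6.
Per unit increase in clay, x* moves by d = (-0.3333, 0.3333).
The basis stays optimal until labor becomes binding; allowable increase = 12 kg.

12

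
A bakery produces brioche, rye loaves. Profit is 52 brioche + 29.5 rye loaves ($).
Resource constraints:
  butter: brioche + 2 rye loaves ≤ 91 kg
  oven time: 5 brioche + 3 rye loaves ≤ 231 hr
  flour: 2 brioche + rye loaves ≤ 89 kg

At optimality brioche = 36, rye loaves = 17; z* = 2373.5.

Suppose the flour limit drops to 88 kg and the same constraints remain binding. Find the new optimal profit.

Check each constraint at x*: butter 70/91 (slack 21); oven time 231/231 (tight); flour 89/89 (tight).
Since butter is not tight, its dual is 0.
The binding rows give the dual system: 5·y_oven time + 2·y_flour = 52 and 3·y_oven time + 1·y_flour = 29.5.
→ y_oven time = 7 and y_flour = 8.5.
Δz = y_flour·Δb = 8.5 × (-1) = -8.5, so new z* = 2373.5 − 8.5 = 2365.

2365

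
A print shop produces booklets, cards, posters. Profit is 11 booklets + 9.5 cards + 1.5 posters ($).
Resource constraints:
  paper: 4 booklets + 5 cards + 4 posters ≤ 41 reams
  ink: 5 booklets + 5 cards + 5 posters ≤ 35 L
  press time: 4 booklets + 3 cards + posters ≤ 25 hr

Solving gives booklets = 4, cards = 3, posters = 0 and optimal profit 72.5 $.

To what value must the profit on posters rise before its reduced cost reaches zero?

At the optimum: paper uses 31 of 41 (slack = 10); ink uses 35 of 35 (binding); press time uses 25 of 25 (binding).
Slack constraints have shadow price 0 (complementary slackness).
The binding rows give the dual system: 5·y_ink + 4·y_press time = 11 and 5·y_ink + 3·y_press time = 9.5.
→ y_ink = 1 and y_press time = 1.5.
posters enters the basis when its profit ≥ yᵀa₃ = 1·5 + 1.5·1 = 6.5.

6.5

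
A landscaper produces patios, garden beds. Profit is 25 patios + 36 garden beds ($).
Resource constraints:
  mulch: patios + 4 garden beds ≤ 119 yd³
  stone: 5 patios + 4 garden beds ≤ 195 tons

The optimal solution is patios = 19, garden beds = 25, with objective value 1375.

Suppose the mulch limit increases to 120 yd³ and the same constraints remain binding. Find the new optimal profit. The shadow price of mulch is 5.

Δb = 1, so new z* = 1375 + (5)·(1) = 1375 + 5 = 1380.

1380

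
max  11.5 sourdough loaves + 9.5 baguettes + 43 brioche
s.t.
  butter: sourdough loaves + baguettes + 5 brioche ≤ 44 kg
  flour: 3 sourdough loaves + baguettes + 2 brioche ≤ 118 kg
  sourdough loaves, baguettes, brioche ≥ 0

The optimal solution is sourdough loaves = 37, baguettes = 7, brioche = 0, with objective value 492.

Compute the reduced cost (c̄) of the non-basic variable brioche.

-1.5

At the optimum: butter uses 44 of 44 (binding); flour uses 118 of 118 (binding).
From A_Bᵀ y = c: 1·y_butter + 3·y_flour = 11.5; 1·y_butter + 1·y_flour = 9.5.
This yields shadow prices y_butter = 8.5, y_flour = 1.
Reduced cost of brioche: c₃ − yᵀa₃ = 43 − (8.5·5 + 1·2) = 43 − 44.5 = -1.5.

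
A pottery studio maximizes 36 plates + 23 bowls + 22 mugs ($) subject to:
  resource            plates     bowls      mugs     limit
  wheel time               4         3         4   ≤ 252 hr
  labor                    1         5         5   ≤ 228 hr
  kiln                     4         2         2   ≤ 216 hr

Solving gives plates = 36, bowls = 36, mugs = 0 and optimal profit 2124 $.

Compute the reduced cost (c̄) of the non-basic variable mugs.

Binding: wheel time and kiln. Non-binding: labor (12 unused).
Slack constraints have shadow price 0 (complementary slackness).
From A_Bᵀ y = c: 4·y_wheel time + 4·y_kiln = 36; 3·y_wheel time + 2·y_kiln = 23.
This yields shadow prices y_wheel time = 5, y_kiln = 4.
Reduced cost of mugs: c₃ − yᵀa₃ = 22 − (5·4 + 4·2) = 22 − 28 = -6.

-6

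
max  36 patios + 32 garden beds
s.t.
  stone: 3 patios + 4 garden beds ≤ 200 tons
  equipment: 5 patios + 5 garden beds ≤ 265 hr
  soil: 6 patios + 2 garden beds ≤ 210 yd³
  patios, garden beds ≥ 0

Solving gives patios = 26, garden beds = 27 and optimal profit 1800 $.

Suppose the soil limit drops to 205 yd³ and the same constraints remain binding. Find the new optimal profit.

At the optimum: stone uses 186 of 200 (slack = 14); equipment uses 265 of 265 (binding); soil uses 210 of 210 (binding).
Slack constraints have shadow price 0 (complementary slackness).
Dual feasibility on the basic columns requires 5·y_equipment + 6·y_soil = 36, 5·y_equipment + 2·y_soil = 32.
This yields shadow prices y_equipment = 6, y_soil = 1.
Δz = y_soil·Δb = 1 × (-5) = -5, so new z* = 1800 − 5 = 1795.

1795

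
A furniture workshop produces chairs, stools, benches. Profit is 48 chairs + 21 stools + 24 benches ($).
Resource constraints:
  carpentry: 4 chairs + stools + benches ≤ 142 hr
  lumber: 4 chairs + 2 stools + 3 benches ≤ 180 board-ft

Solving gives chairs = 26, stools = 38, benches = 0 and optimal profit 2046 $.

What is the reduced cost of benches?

Check each constraint at x*: carpentry 142/142 (tight); lumber 180/180 (tight).
The binding rows give the dual system: 4·y_carpentry + 4·y_lumber = 48 and 1·y_carpentry + 2·y_lumber = 21.
→ y_carpentry = 3 and y_lumber = 9.
Reduced cost of benches: c₃ − yᵀa₃ = 24 − (3·1 + 9·3) = 24 − 30 = -6.

-6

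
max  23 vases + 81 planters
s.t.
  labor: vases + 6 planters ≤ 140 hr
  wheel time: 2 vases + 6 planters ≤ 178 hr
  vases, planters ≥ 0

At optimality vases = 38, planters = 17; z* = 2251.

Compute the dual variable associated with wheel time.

At the optimum: labor uses 140 of 140 (binding); wheel time uses 178 of 178 (binding).
The binding rows give the dual system: 1·y_labor + 2·y_wheel time = 23 and 6·y_labor + 6·y_wheel time = 81.
This yields shadow prices y_labor = 4, y_wheel time = 9.5.
Shadow price of wheel time = 9.5.

9.5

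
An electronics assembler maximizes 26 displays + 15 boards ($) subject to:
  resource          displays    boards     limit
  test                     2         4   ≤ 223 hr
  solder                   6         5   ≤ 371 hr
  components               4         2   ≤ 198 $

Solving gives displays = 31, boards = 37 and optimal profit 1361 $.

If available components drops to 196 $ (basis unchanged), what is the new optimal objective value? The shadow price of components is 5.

1351

Δb = -2, so new z* = 1361 + (5)·(-2) = 1361 − 10 = 1351.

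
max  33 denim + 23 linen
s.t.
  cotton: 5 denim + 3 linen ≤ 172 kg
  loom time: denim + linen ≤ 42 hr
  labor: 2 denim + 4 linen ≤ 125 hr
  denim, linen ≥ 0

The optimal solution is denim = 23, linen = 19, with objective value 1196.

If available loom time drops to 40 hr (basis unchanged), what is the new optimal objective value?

Check each constraint at x*: cotton 172/172 (tight); loom time 42/42 (tight); labor 122/125 (slack 3).
Slack constraints have shadow price 0 (complementary slackness).
From A_Bᵀ y = c: 5·y_cotton + 1·y_loom time = 33; 3·y_cotton + 1·y_loom time = 23.
→ y_cotton = 5 and y_loom time = 8.
Δz = y_loom time·Δb = 8 × (-2) = -16, so new z* = 1196 − 16 = 1180.

1180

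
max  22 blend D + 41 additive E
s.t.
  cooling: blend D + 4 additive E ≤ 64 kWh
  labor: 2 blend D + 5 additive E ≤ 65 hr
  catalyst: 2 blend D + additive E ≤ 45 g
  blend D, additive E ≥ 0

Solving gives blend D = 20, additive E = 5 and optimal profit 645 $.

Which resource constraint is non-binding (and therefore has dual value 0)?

cooling

cooling: 40/64 (slack 24)
labor: 65/65 (binding)
catalyst: 45/45 (binding)
By complementary slackness, a constraint with positive slack has shadow price 0 → cooling.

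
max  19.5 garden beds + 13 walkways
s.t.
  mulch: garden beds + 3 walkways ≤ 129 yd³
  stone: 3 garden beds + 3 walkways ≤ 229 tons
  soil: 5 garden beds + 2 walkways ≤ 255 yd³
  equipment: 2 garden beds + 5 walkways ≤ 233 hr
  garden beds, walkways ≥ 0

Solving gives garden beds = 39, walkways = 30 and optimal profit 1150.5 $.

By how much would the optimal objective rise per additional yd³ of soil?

3.5

Check each constraint at x*: mulch 129/129 (tight); stone 207/229 (slack 22); soil 255/255 (tight); equipment 228/233 (slack 5).
Slack constraints have shadow price 0 (complementary slackness).
From A_Bᵀ y = c: 1·y_mulch + 5·y_soil = 19.5; 3·y_mulch + 2·y_soil = 13.
This yields shadow prices y_mulch = 2, y_soil = 3.5.
Shadow price of soil = 3.5.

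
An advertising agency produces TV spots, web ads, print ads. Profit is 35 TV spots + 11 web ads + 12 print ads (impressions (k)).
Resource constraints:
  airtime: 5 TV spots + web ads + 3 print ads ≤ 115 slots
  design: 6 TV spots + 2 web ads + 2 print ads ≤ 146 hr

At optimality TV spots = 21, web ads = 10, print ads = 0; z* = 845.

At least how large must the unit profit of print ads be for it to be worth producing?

13

At the optimum: airtime uses 115 of 115 (binding); design uses 146 of 146 (binding).
Dual feasibility on the basic columns requires 5·y_airtime + 6·y_design = 35, 1·y_airtime + 2·y_design = 11.
→ y_airtime = 1 and y_design = 5.
print ads enters the basis when its profit ≥ yᵀa₃ = 1·3 + 5·2 = 13.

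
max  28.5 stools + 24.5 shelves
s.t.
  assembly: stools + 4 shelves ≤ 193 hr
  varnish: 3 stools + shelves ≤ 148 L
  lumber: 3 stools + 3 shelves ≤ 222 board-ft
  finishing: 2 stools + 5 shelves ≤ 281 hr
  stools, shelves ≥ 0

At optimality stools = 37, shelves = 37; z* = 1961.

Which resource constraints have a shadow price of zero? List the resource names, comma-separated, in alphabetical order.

assembly, finishing

assembly: 185/193 (slack 8)
varnish: 148/148 (binding)
lumber: 222/222 (binding)
finishing: 259/281 (slack 22)
By complementary slackness, a constraint with positive slack has shadow price 0 → assembly, finishing.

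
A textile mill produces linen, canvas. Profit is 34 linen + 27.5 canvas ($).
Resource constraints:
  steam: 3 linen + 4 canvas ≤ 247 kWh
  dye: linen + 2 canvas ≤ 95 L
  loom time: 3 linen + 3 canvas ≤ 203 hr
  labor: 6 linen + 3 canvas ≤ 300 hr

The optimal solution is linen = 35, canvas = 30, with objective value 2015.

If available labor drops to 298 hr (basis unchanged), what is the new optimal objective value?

2006

Binding: dye and labor. Non-binding: steam (22 unused), loom time (8 unused).
By complementary slackness, y = 0 for the non-binding constraints.
The binding rows give the dual system: 1·y_dye + 6·y_labor = 34 and 2·y_dye + 3·y_labor = 27.5.
→ y_dye = 7 and y_labor = 4.5.
Δz = y_labor·Δb = 4.5 × (-2) = -9, so new z* = 2015 − 9 = 2006.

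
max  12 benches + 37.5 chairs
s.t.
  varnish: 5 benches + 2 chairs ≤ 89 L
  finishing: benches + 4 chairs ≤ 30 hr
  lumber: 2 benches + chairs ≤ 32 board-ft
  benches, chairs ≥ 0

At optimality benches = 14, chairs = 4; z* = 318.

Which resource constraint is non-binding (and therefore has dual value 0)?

varnish

varnish: 78/89 (slack 11)
finishing: 30/30 (binding)
lumber: 32/32 (binding)
By complementary slackness, a constraint with positive slack has shadow price 0 → varnish.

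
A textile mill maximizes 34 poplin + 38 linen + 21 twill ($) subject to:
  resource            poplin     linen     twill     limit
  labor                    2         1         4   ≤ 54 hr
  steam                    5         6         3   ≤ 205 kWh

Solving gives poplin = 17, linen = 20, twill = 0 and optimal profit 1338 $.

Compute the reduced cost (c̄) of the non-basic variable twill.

Both labor and steam are binding at x*.
The binding rows give the dual system: 2·y_labor + 5·y_steam = 34 and 1·y_labor + 6·y_steam = 38.
→ y_labor = 2 and y_steam = 6.
Reduced cost of twill: c₃ − yᵀa₃ = 21 − (2·4 + 6·3) = 21 − 26 = -5.

-5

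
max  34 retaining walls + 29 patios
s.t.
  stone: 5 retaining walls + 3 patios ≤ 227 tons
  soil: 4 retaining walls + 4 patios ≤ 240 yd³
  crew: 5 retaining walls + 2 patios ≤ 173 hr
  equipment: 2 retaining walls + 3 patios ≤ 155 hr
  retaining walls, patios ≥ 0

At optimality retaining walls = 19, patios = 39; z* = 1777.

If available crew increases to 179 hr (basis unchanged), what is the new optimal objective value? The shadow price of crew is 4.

Δb = 6, so new z* = 1777 + (4)·(6) = 1777 + 24 = 1801.

1801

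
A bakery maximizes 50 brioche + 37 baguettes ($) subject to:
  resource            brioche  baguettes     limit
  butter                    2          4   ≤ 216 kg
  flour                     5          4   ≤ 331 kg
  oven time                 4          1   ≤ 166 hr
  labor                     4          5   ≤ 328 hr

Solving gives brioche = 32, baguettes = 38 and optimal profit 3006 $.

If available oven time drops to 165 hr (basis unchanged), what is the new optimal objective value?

At the optimum: butter uses 216 of 216 (binding); flour uses 312 of 331 (slack = 19); oven time uses 166 of 166 (binding); labor uses 318 of 328 (slack = 10).
Slack constraints have shadow price 0 (complementary slackness).
The binding rows give the dual system: 2·y_butter + 4·y_oven time = 50 and 4·y_butter + 1·y_oven time = 37.
Solving: y_butter = 7, y_oven time = 9.
Δz = y_oven time·Δb = 9 × (-1) = -9, so new z* = 3006 − 9 = 2997.

2997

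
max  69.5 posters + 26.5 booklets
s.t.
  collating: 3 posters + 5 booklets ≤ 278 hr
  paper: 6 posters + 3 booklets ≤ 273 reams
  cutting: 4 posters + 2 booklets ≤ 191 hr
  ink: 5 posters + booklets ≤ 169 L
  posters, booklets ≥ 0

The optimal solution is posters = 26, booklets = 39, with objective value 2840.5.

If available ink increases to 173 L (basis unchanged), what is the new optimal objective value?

2862.5

At the optimum: collating uses 273 of 278 (slack = 5); paper uses 273 of 273 (binding); cutting uses 182 of 191 (slack = 9); ink uses 169 of 169 (binding).
Slack constraints have shadow price 0 (complementary slackness).
Dual feasibility on the basic columns requires 6·y_paper + 5·y_ink = 69.5, 3·y_paper + 1·y_ink = 26.5.
This yields shadow prices y_paper = 7, y_ink = 5.5.
Δz = y_ink·Δb = 5.5 × (4) = 22, so new z* = 2840.5 + 22 = 2862.5.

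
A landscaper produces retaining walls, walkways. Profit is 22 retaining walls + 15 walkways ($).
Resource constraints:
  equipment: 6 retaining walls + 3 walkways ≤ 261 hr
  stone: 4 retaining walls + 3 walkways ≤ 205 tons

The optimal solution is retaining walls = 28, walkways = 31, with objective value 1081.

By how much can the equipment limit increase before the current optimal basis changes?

46.5

Binding constraints: equipment, stone. The basis is B = [[6,3],[4,3]] with det 6.
Per unit increase in equipment, x* moves by d = (0.5, -0.6667).
The basis stays optimal until walkways reaches 0; allowable increase = 46.5 hr.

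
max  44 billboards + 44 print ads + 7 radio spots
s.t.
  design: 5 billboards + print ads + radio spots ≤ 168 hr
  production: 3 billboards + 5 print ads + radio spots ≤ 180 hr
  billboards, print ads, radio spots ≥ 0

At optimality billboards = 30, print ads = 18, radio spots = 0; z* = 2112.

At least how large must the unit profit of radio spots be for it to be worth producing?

12

Both design and production are binding at x*.
Dual feasibility on the basic columns requires 5·y_design + 3·y_production = 44, 1·y_design + 5·y_production = 44.
Solving: y_design = 4, y_production = 8.
radio spots enters the basis when its profit ≥ yᵀa₃ = 4·1 + 8·1 = 12.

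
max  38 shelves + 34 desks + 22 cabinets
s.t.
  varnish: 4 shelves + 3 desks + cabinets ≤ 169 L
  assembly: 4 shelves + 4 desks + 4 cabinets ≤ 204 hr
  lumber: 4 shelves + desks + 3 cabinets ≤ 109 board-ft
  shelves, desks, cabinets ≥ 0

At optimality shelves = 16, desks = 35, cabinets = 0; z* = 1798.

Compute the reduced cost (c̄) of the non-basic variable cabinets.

Check each constraint at x*: varnish 169/169 (tight); assembly 204/204 (tight); lumber 99/109 (slack 10).
Since lumber is not tight, its dual is 0.
From A_Bᵀ y = c: 4·y_varnish + 4·y_assembly = 38; 3·y_varnish + 4·y_assembly = 34.
This yields shadow prices y_varnish = 4, y_assembly = 5.5.
Reduced cost of cabinets: c₃ − yᵀa₃ = 22 − (4·1 + 5.5·4) = 22 − 26 = -4.

-4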